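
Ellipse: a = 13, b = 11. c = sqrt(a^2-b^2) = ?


c^2 = 13^2 - 11^2 = 169 - 121 = 48
c = sqrt(48) = 6.9282

c = 6.9282


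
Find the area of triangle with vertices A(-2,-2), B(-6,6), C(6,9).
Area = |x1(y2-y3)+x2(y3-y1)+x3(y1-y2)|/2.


-2*(6-9) = 6
-6*(9+ 2) = -66
6*(-2-6) = -48
sum = -108
Area = |-108|/2 = 54.0000

54.0000 sq units


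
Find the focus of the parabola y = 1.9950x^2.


a = 1.9950
4a = 7.9800
focus = (0, 1/7.9800) = (0, 0.1253)

Focus = (0, 0.1253)


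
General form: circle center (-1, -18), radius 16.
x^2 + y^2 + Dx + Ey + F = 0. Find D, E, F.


(x+ 1)^2 + (y+ 18)^2 = 16^2
D = -2h = 2, E = -2k = 36
F = h^2+k^2-r^2 = 1+324-256 = 69

D = 2, E = 36, F = 69


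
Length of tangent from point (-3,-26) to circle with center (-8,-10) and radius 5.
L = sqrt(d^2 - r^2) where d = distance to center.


d = sqrt((-3+ 8)^2 + (-26+ 10)^2) = sqrt(25+256) = 16.7631
L = sqrt(281.0000 - 25) = sqrt(256.0000) = 16.0000

16.0000


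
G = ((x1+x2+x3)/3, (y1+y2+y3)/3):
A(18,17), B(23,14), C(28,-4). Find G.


Gx = (18+23+28)/3 = 69/3 = 23.0000
Gy = (17+14- 4)/3 = 27/3 = 9.0000

G = (23.0000, 9.0000)


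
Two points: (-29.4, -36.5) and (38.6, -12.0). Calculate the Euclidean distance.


dx = 38.6 + 29.4 = 68.0
dy = -12.0 + 36.5 = 24.5
d = sqrt(4624.0 + 600.25) = sqrt(5224.25) = 72.2790

72.2790


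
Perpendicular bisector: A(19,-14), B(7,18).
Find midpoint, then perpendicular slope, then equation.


Midpoint = (13, 2)
Slope of AB = dy/dx = 32/(-12) = -2.6667
Perp slope = -dx/dy = 12/32 = 0.3750
b = My - (perp slope)*Mx = 2 + (-12*13)/32 = 2 - 4.8750 = -2.8750

y = 0.3750x - 2.8750


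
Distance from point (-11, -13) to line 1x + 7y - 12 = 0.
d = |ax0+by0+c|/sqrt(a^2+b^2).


|1*(-11) + 7*(-13) - 12| = |-114| = 114
sqrt(1 + 49) = sqrt(50) = 7.0711
d = 114/sqrt(50) = 16.1220

16.1220


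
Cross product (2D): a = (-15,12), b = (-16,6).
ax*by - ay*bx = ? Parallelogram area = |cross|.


cross = -15*6 - 12*(-16) = -90 + 192 = 102
Parallelogram area = |102| = 102

cross = 102, parallelogram area = 102


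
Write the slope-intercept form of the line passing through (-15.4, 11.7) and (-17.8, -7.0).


m = (-18.7)/(-2.4) = 7.7917
b = y1 - m*x1 = 11.7 - (-18.7*(-15.4))/(-2.4) = 11.7 + 119.9917 = 131.6917

y = 7.7917x + 131.6917


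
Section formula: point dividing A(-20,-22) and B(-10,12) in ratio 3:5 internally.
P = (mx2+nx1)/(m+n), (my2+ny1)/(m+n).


Px = (3*(-10) + 5*(-20))/8 = -130/8 = -16.2500
Py = (3*12 + 5*(-22))/8 = -74/8 = -9.2500

P = (-16.2500, -9.2500)


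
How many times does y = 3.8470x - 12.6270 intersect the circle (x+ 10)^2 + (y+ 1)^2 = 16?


Substitute y = 3.8470x - 12.6270: (x+ 10)^2 + (3.8470x- 12.6270+ 1)^2 = 16
Expand to Ax^2 + Bx + C = 0, where b-k = -11.627
A = 1+m^2 = 15.799409
B = 2(m(b-k) - h) = 2(3.8470*(-11.627) + 10) = -69.458138
C = h^2 + (b-k)^2 - r^2 = 100 + 135.187129 - 16 = 219.187129
disc = B^2-4AC = 4824.4329 - 13852.1084 = -9027.6755
disc < 0

0 intersection points


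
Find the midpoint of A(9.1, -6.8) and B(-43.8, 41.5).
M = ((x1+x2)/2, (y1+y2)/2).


Mx = (9.1 - 43.8)/2 = -34.7/2 = -17.3500
My = (-6.8 + 41.5)/2 = 34.7/2 = 17.3500

(-17.3500, 17.3500)


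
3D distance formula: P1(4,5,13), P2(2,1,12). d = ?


dx=-2, dy=-4, dz=-1
d = sqrt(4+16+1) = sqrt(21) = 4.5826

4.5826


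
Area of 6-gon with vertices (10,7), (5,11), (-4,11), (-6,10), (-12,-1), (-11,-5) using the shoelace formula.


sum(xi*y_{i+1}) = 10*11 + 5*11 - 4*10 - 6*(-1) - 12*(-5) - 11*7 = 114
sum(yi*x_{i+1}) = 7*5 + 11*(-4) + 11*(-6) + 10*(-12) - 1*(-11) - 5*10 = -234
Area = |114 + 234|/2 = 348/2 = 174.0000

174.0000 sq units


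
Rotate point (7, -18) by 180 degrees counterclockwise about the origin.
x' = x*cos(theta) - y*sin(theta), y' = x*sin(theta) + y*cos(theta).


cos(180) = -1, sin(180) = 0
x' = 7*(-1) + 18*0 = -7
y' = 7*0 - 18*(-1) = 18

(-7, 18)


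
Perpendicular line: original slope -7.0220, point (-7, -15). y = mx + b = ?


Perpendicular slope = -1/m1 = -1/(-7.0220) = 0.1424
b2 = y0 - m2*x0 = -15 - 7/(-7.0220) = -15 + 0.9969 = -14.0031

y = 0.1424x - 14.0031


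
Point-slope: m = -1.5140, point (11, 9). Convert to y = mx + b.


y - 9 = -1.5140(x - 11)
y = -1.5140x + 9 + 1.5140*11
y = -1.5140x + 25.6540

y = -1.5140x + 25.6540


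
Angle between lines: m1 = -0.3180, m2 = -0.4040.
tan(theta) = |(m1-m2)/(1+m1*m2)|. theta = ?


m1-m2 = 0.086
1+m1*m2 = 1.128472
tan(theta) = |0.086/1.128472| = 0.076209
theta = arctan(|0.086/1.128472|) = 4.3580 degrees (acute angle)

4.3580 degrees


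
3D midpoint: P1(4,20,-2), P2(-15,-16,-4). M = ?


Mx = (4- 15)/2 = -5.5000
My = (20- 16)/2 = 2.0000
Mz = (-2- 4)/2 = -3.0000

M = (-5.5000, 2.0000, -3.0000)


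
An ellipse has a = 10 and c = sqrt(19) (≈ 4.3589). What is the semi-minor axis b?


b^2 = 10^2 - (sqrt(19))^2 = 100 - 19 = 81
b = sqrt(81) = 9

b = 9


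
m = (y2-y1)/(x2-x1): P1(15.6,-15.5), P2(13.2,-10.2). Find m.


dy = -10.2 + 15.5 = 5.3
dx = 13.2 - 15.6 = -2.4
m = 5.3/(-2.4) = -2.2083

m = -2.2083


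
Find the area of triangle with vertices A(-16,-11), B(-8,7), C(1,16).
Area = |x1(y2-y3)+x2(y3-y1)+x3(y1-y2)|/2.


-16*(7-16) = 144
-8*(16+ 11) = -216
1*(-11-7) = -18
sum = -90
Area = |-90|/2 = 45.0000

45.0000 sq units


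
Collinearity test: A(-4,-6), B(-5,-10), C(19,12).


-4*(-10-12) - 5*(12+ 6) + 19*(-6+ 10)
= 88 - 90 + 76 = 74

No, not collinear (determinant = 74)


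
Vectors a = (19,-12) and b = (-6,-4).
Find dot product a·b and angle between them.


a·b = 19*(-6) - 12*(-4) = -114 + 48 = -66
|a| = sqrt(361+144) = 22.4722
|b| = sqrt(36+16) = 7.2111
cos(theta) = -66/(sqrt(505)*sqrt(52)) = -66/sqrt(26260) = -0.407283
theta = arccos(-66/sqrt(26260)) = 114.0343 degrees

a·b = -66, theta = 114.0343 deg


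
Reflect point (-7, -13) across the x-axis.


Reflection rule for x-axis: (x, -y)
(-7, -13) -> (-7, 13)

(-7, 13)


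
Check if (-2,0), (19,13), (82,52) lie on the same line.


-2*(13-52) + 19*(52-0) + 82*(0-13)
= 78 + 988 - 1066 = 0

Yes, collinear (determinant = 0)


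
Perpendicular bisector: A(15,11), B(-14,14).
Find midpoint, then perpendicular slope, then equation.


Midpoint = (0.5, 12.5)
Slope of AB = dy/dx = 3/(-29) = -0.1034
Perp slope = -dx/dy = 29/3 = 9.6667
b = My - (perp slope)*Mx = 12.5 + (-29*0.5)/3 = 12.5 - 4.8333 = 7.6667

y = 9.6667x + 7.6667


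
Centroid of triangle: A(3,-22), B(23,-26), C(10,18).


Gx = (3+23+10)/3 = 36/3 = 12.0000
Gy = (-22- 26+18)/3 = -30/3 = -10.0000

G = (12.0000, -10.0000)


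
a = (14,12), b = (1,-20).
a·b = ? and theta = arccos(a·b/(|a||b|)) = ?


a·b = 14*1 + 12*(-20) = 14 - 240 = -226
|a| = sqrt(196+144) = 18.4391
|b| = sqrt(1+400) = 20.0250
cos(theta) = -226/(sqrt(340)*sqrt(401)) = -226/sqrt(136340) = -0.612064
theta = arccos(-226/sqrt(136340)) = 127.7389 degrees

a·b = -226, theta = 127.7389 deg


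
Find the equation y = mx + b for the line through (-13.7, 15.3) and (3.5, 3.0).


m = (-12.3)/(17.2) = -0.7151
b = y1 - m*x1 = 15.3 - (-12.3*(-13.7))/(17.2) = 15.3 - 9.7971 = 5.5029

y = -0.7151x + 5.5029


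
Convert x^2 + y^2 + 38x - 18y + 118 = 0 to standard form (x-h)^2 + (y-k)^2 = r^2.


h = -D/2 = -38/2 = -19
k = -E/2 = 18/2 = 9
r^2 = h^2 + k^2 - F = 361 + 81 - 118 = 324
r = 18

Center (-19, 9), radius = 18


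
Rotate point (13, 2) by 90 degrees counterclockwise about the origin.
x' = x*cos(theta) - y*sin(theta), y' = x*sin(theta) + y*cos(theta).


cos(90) = 0, sin(90) = 1
x' = 13*0 - 2*1 = -2
y' = 13*1 + 2*0 = 13

(-2, 13)


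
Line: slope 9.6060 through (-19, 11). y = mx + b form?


y - 11 = 9.6060(x + 19)
y = 9.6060x + 11 - 9.6060*(-19)
y = 9.6060x + 193.5140

y = 9.6060x + 193.5140


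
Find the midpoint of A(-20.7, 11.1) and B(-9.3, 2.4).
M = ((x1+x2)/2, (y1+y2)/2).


Mx = (-20.7 - 9.3)/2 = -30.0/2 = -15.0000
My = (11.1 + 2.4)/2 = 13.5/2 = 6.7500

(-15.0000, 6.7500)


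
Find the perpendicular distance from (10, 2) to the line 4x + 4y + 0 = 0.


|4*10 + 4*2 + 0| = |48| = 48
sqrt(16 + 16) = sqrt(32) = 5.6569
d = 48/sqrt(32) = 8.4853

8.4853


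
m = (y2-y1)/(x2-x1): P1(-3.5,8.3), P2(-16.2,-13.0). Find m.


dy = -13.0 - 8.3 = -21.3
dx = -16.2 + 3.5 = -12.7
m = -21.3/(-12.7) = 1.6772

m = 1.6772


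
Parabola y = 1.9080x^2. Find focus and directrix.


a = 1.9080
1/(4a) = 0.1310
Focus = (0, 0.1310)
Directrix: y = -0.1310

Focus = (0, 0.1310), Directrix: y = -0.1310


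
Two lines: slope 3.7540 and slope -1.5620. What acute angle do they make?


m1-m2 = 5.316
1+m1*m2 = -4.863748
tan(theta) = |5.316/(-4.863748)| = 1.092984
theta = arctan(|5.316/(-4.863748)|) = 47.5438 degrees (acute angle)

47.5438 degrees


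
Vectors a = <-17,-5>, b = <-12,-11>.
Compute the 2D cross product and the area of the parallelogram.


cross = -17*(-11) + 5*(-12) = 187 - 60 = 127
Parallelogram area = |127| = 127

cross = 127, parallelogram area = 127


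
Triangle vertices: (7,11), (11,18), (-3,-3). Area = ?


7*(18+ 3) = 147
11*(-3-11) = -154
-3*(11-18) = 21
sum = 14
Area = |14|/2 = 7.0000

7.0000 sq units


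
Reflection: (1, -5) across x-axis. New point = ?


Reflection rule for x-axis: (x, -y)
(1, -5) -> (1, 5)

(1, 5)


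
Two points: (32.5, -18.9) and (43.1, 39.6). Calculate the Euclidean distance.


dx = 43.1 - 32.5 = 10.6
dy = 39.6 + 18.9 = 58.5
d = sqrt(112.36 + 3422.25) = sqrt(3534.61) = 59.4526

59.4526


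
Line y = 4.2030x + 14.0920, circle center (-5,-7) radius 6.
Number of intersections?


Substitute y = 4.2030x + 14.0920: (x+ 5)^2 + (4.2030x+14.0920+ 7)^2 = 36
Expand to Ax^2 + Bx + C = 0, where b-k = 21.092
A = 1+m^2 = 18.665209
B = 2(m(b-k) - h) = 2(4.2030*21.092 + 5) = 187.299352
C = h^2 + (b-k)^2 - r^2 = 25 + 444.872464 - 36 = 433.872464
disc = B^2-4AC = 35081.0473 - 32393.2809 = 2687.7664
disc > 0

2 intersection points


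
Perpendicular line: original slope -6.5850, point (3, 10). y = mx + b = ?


Perpendicular slope = -1/m1 = -1/(-6.5850) = 0.1519
b2 = y0 - m2*x0 = 10 + 3/(-6.5850) = 10 - 0.4556 = 9.5444

y = 0.1519x + 9.5444


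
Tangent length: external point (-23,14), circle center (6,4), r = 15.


d = sqrt((-23-6)^2 + (14-4)^2) = sqrt(841+100) = 30.6757
L = sqrt(941.0000 - 225) = sqrt(716.0000) = 26.7582

26.7582


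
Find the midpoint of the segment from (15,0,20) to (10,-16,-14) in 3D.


Mx = (15+10)/2 = 12.5000
My = (0- 16)/2 = -8.0000
Mz = (20- 14)/2 = 3.0000

M = (12.5000, -8.0000, 3.0000)


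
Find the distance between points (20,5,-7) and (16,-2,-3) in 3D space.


dx=-4, dy=-7, dz=4
d = sqrt(16+49+16) = sqrt(81) = 9.0000

9.0000


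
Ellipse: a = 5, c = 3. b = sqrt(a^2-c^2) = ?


b^2 = 5^2 - (3)^2 = 25 - 9 = 16
b = sqrt(16) = 4

b = 4


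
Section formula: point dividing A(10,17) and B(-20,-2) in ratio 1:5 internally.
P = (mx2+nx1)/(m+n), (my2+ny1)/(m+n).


Px = (1*(-20) + 5*10)/6 = 30/6 = 5.0000
Py = (1*(-2) + 5*17)/6 = 83/6 = 13.8333

P = (5.0000, 13.8333)


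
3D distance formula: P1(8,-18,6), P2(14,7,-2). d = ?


dx=6, dy=25, dz=-8
d = sqrt(36+625+64) = sqrt(725) = 26.9258

26.9258


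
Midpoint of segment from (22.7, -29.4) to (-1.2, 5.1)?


Mx = (22.7 - 1.2)/2 = 21.5/2 = 10.7500
My = (-29.4 + 5.1)/2 = -24.3/2 = -12.1500

(10.7500, -12.1500)


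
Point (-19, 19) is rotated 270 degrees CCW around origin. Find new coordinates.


cos(270) = 0, sin(270) = -1
x' = -19*0 - 19*(-1) = 19
y' = -19*(-1) + 19*0 = 19

(19, 19)


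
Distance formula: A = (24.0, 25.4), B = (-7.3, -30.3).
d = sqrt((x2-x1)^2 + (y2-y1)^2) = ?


dx = -7.3 - 24.0 = -31.3
dy = -30.3 - 25.4 = -55.7
d = sqrt(979.69 + 3102.49) = sqrt(4082.18) = 63.8919

63.8919


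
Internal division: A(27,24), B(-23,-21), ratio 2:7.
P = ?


Px = (2*(-23) + 7*27)/9 = 143/9 = 15.8889
Py = (2*(-21) + 7*24)/9 = 126/9 = 14.0000

P = (15.8889, 14.0000)


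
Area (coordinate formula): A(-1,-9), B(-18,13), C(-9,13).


-1*(13-13) = 0
-18*(13+ 9) = -396
-9*(-9-13) = 198
sum = -198
Area = |-198|/2 = 99.0000

99.0000 sq units


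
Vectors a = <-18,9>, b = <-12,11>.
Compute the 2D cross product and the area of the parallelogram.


cross = -18*11 - 9*(-12) = -198 + 108 = -90
Parallelogram area = |-90| = 90

cross = -90, parallelogram area = 90


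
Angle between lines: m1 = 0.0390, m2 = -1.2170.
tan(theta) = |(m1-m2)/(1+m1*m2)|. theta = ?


m1-m2 = 1.256
1+m1*m2 = 0.952537
tan(theta) = |1.256/0.952537| = 1.318584
theta = arctan(|1.256/0.952537|) = 52.8237 degrees (acute angle)

52.8237 degrees


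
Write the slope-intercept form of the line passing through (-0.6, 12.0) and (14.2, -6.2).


m = (-18.2)/(14.8) = -1.2297
b = y1 - m*x1 = 12.0 - (-18.2*(-0.6))/(14.8) = 12.0 - 0.7378 = 11.2622

y = -1.2297x + 11.2622


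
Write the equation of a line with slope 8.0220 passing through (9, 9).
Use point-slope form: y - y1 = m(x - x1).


y - 9 = 8.0220(x - 9)
y = 8.0220x + 9 - 8.0220*9
y = 8.0220x - 63.1980

y = 8.0220x - 63.1980


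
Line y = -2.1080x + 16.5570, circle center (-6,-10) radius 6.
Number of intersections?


Substitute y = -2.1080x + 16.5570: (x+ 6)^2 + (-2.1080x+16.5570+ 10)^2 = 36
Expand to Ax^2 + Bx + C = 0, where b-k = 26.557
A = 1+m^2 = 5.443664
B = 2(m(b-k) - h) = 2(-2.1080*26.557 + 6) = -99.964312
C = h^2 + (b-k)^2 - r^2 = 36 + 705.274249 - 36 = 705.274249
disc = B^2-4AC = 9992.8637 - 15357.1042 = -5364.2405
disc < 0

0 intersection points


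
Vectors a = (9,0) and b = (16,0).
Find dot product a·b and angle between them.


a·b = 9*16 + 0*0 = 144 + 0 = 144
|a| = sqrt(81+0) = 9.0000
|b| = sqrt(256+0) = 16.0000
cos(theta) = 144/(sqrt(81)*sqrt(256)) = 144/sqrt(20736) = 1
theta = arccos(144/sqrt(20736)) = 0 degrees

a·b = 144, theta = 0 deg


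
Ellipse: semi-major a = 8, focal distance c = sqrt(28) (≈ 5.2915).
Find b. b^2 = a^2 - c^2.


b^2 = 8^2 - (sqrt(28))^2 = 64 - 28 = 36
b = sqrt(36) = 6

b = 6


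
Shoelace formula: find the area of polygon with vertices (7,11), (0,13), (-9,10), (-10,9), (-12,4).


sum(xi*y_{i+1}) = 7*13 + 0*10 - 9*9 - 10*4 - 12*11 = -162
sum(yi*x_{i+1}) = 11*0 + 13*(-9) + 10*(-10) + 9*(-12) + 4*7 = -297
Area = |-162 + 297|/2 = 135/2 = 67.5000

67.5000 sq units


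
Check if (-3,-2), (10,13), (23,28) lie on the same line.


-3*(13-28) + 10*(28+ 2) + 23*(-2-13)
= 45 + 300 - 345 = 0

Yes, collinear (determinant = 0)


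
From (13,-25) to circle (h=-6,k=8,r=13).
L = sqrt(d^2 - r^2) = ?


d = sqrt((13+ 6)^2 + (-25-8)^2) = sqrt(361+1089) = 38.0789
L = sqrt(1450.0000 - 169) = sqrt(1281.0000) = 35.7911

35.7911


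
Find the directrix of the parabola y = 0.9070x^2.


a = 0.9070
1/(4a) = 0.2756
directrix: y = -0.2756 = -0.2756

y = -0.2756


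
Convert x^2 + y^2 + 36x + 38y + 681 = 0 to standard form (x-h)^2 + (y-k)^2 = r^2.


h = -D/2 = -36/2 = -18
k = -E/2 = -38/2 = -19
r^2 = h^2 + k^2 - F = 324 + 361 - 681 = 4
r = 2

Center (-18, -19), radius = 2


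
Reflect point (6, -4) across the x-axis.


Reflection rule for x-axis: (x, -y)
(6, -4) -> (6, 4)

(6, 4)


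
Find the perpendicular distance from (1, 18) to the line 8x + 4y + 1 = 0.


|8*1 + 4*18 + 1| = |81| = 81
sqrt(64 + 16) = sqrt(80) = 8.9443
d = 81/sqrt(80) = 9.0561

9.0561


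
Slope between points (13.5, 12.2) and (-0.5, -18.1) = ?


dy = -18.1 - 12.2 = -30.3
dx = -0.5 - 13.5 = -14.0
m = -30.3/(-14.0) = 2.1643

m = 2.1643


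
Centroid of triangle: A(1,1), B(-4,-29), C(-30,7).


Gx = (1- 4- 30)/3 = -33/3 = -11.0000
Gy = (1- 29+7)/3 = -21/3 = -7.0000

G = (-11.0000, -7.0000)


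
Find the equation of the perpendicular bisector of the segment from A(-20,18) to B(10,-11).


Midpoint = (-5, 3.5)
Slope of AB = dy/dx = -29/30 = -0.9667
Perp slope = -dx/dy = 30/29 = 1.0345
b = My - (perp slope)*Mx = 3.5 + (30*(-5))/(-29) = 3.5 + 5.1724 = 8.6724

y = 1.0345x + 8.6724


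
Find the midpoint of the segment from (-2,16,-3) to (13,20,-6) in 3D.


Mx = (-2+13)/2 = 5.5000
My = (16+20)/2 = 18.0000
Mz = (-3- 6)/2 = -4.5000

M = (5.5000, 18.0000, -4.5000)


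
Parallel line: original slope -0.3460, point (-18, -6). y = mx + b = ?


Parallel lines have equal slopes.
m2 = -0.3460
b2 = -6 + 0.3460*(-18) = -12.2280

y = -0.3460x - 12.2280


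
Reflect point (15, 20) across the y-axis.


Reflection rule for y-axis: (-x, y)
(15, 20) -> (-15, 20)

(-15, 20)


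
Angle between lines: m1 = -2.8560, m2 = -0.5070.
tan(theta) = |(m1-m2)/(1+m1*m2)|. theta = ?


m1-m2 = -2.349
1+m1*m2 = 2.447992
tan(theta) = |-2.349/2.447992| = 0.959562
theta = arctan(|-2.349/2.447992|) = 43.8178 degrees (acute angle)

43.8178 degrees


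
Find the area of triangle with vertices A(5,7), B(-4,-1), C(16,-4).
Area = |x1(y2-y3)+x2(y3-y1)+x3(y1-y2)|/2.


5*(-1+ 4) = 15
-4*(-4-7) = 44
16*(7+ 1) = 128
sum = 187
Area = |187|/2 = 93.5000

93.5000 sq units


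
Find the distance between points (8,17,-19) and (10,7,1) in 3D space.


dx=2, dy=-10, dz=20
d = sqrt(4+100+400) = sqrt(504) = 22.4499

22.4499


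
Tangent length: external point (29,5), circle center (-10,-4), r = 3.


d = sqrt((29+ 10)^2 + (5+ 4)^2) = sqrt(1521+81) = 40.0250
L = sqrt(1602.0000 - 9) = sqrt(1593.0000) = 39.9124

39.9124


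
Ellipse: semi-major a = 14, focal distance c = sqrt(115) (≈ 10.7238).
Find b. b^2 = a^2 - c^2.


b^2 = 14^2 - (sqrt(115))^2 = 196 - 115 = 81
b = sqrt(81) = 9

b = 9


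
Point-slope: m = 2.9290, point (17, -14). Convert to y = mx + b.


y + 14 = 2.9290(x - 17)
y = 2.9290x - 14 - 2.9290*17
y = 2.9290x - 63.7930

y = 2.9290x - 63.7930


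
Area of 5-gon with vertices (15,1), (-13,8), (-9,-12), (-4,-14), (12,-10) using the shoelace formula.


sum(xi*y_{i+1}) = 15*8 - 13*(-12) - 9*(-14) - 4*(-10) + 12*1 = 454
sum(yi*x_{i+1}) = 1*(-13) + 8*(-9) - 12*(-4) - 14*12 - 10*15 = -355
Area = |454 + 355|/2 = 809/2 = 404.5000

404.5000 sq units


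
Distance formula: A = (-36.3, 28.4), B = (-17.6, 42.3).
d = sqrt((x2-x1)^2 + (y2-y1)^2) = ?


dx = -17.6 + 36.3 = 18.7
dy = 42.3 - 28.4 = 13.9
d = sqrt(349.69 + 193.21) = sqrt(542.9) = 23.3002

23.3002


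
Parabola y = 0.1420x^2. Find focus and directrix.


a = 0.1420
1/(4a) = 1.7606
Focus = (0, 1.7606)
Directrix: y = -1.7606

Focus = (0, 1.7606), Directrix: y = -1.7606


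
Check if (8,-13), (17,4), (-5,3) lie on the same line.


8*(4-3) + 17*(3+ 13) - 5*(-13-4)
= 8 + 272 + 85 = 365

No, not collinear (determinant = 365)


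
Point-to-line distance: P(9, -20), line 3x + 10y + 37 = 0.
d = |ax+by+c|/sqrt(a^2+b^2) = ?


|3*9 + 10*(-20) + 37| = |-136| = 136
sqrt(9 + 100) = sqrt(109) = 10.4403
d = 136/sqrt(109) = 13.0264

13.0264


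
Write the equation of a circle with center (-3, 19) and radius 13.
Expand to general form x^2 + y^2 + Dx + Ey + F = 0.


(x+ 3)^2 + (y-19)^2 = 13^2
D = -2h = 6, E = -2k = -38
F = h^2+k^2-r^2 = 9+361-169 = 201

x^2 + y^2 + 6x - 38y + 201 = 0


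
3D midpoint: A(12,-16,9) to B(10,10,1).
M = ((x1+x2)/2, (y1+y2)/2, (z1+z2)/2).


Mx = (12+10)/2 = 11.0000
My = (-16+10)/2 = -3.0000
Mz = (9+1)/2 = 5.0000

M = (11.0000, -3.0000, 5.0000)


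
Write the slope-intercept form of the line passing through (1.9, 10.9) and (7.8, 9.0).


m = (-1.9)/(5.9) = -0.3220
b = y1 - m*x1 = 10.9 - (-1.9*1.9)/(5.9) = 10.9 + 0.6119 = 11.5119

y = -0.3220x + 11.5119


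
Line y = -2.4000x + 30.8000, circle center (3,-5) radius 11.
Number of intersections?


Substitute y = -2.4000x + 30.8000: (x-3)^2 + (-2.4000x+30.8000+ 5)^2 = 121
Expand to Ax^2 + Bx + C = 0, where b-k = 35.8
A = 1+m^2 = 6.76
B = 2(m(b-k) - h) = 2(-2.4000*35.8 - 3) = -177.84
C = h^2 + (b-k)^2 - r^2 = 9 + 1281.64 - 121 = 1169.64
disc = B^2-4AC = 31627.0656 - 31627.0656 = 0
disc = 0

1 intersection point (tangent)


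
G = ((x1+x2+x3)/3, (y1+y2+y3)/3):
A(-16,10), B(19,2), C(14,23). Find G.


Gx = (-16+19+14)/3 = 17/3 = 5.6667
Gy = (10+2+23)/3 = 35/3 = 11.6667

G = (5.6667, 11.6667)


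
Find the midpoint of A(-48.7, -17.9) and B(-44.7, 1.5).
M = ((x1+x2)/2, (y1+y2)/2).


Mx = (-48.7 - 44.7)/2 = -93.4/2 = -46.7000
My = (-17.9 + 1.5)/2 = -16.4/2 = -8.2000

(-46.7000, -8.2000)


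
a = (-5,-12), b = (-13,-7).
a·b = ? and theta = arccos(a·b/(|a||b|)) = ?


a·b = -5*(-13) - 12*(-7) = 65 + 84 = 149
|a| = sqrt(25+144) = 13.0000
|b| = sqrt(169+49) = 14.7648
cos(theta) = 149/(sqrt(169)*sqrt(218)) = 149/sqrt(36842) = 0.776273
theta = arccos(149/sqrt(36842)) = 39.0794 degrees

a·b = 149, theta = 39.0794 deg


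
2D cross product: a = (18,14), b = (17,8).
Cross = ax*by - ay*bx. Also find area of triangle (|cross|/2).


cross = 18*8 - 14*17 = 144 - 238 = -94
Triangle area = |-94|/2 = 94/2 = 47.0000

cross = -94, triangle area = 47.0000


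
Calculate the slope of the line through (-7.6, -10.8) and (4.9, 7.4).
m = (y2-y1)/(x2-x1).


dy = 7.4 + 10.8 = 18.2
dx = 4.9 + 7.6 = 12.5
m = 18.2/12.5 = 1.4560

m = 1.4560


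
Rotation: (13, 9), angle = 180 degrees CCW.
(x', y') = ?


cos(180) = -1, sin(180) = 0
x' = 13*(-1) - 9*0 = -13
y' = 13*0 + 9*(-1) = -9

(-13, -9)


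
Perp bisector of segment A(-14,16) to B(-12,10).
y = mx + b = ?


Midpoint = (-13, 13)
Slope of AB = dy/dx = -6/2 = -3.0000
Perp slope = -dx/dy = 2/6 = 0.3333
b = My - (perp slope)*Mx = 13 + (2*(-13))/(-6) = 13 + 4.3333 = 17.3333

y = 0.3333x + 17.3333


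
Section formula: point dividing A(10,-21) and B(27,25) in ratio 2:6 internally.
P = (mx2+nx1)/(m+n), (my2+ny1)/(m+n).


Px = (2*27 + 6*10)/8 = 114/8 = 14.2500
Py = (2*25 + 6*(-21))/8 = -76/8 = -9.5000

P = (14.2500, -9.5000)


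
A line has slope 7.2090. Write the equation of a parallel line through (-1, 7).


Parallel lines have equal slopes.
m2 = 7.2090
b2 = 7 - 7.2090*(-1) = 14.2090

y = 7.2090x + 14.2090


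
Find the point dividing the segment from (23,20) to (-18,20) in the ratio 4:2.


Px = (4*(-18) + 2*23)/6 = -26/6 = -4.3333
Py = (4*20 + 2*20)/6 = 120/6 = 20.0000

P = (-4.3333, 20.0000)


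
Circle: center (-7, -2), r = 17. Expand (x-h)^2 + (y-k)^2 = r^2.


(x+ 7)^2 + (y+ 2)^2 = 17^2
D = -2h = 14, E = -2k = 4
F = h^2+k^2-r^2 = 49+4-289 = -236

x^2 + y^2 + 14x + 4y - 236 = 0


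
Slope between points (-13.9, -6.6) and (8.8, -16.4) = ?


dy = -16.4 + 6.6 = -9.8
dx = 8.8 + 13.9 = 22.7
m = -9.8/22.7 = -0.4317

m = -0.4317


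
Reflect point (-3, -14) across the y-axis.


Reflection rule for y-axis: (-x, y)
(-3, -14) -> (3, -14)

(3, -14)


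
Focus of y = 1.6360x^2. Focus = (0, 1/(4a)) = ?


a = 1.6360
4a = 6.5440
focus = (0, 1/6.5440) = (0, 0.1528)

Focus = (0, 0.1528)


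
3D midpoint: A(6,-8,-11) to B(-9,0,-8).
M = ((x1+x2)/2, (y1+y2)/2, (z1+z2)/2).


Mx = (6- 9)/2 = -1.5000
My = (-8+0)/2 = -4.0000
Mz = (-11- 8)/2 = -9.5000

M = (-1.5000, -4.0000, -9.5000)


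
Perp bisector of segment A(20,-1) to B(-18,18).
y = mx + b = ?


Midpoint = (1, 8.5)
Slope of AB = dy/dx = 19/(-38) = -0.5000
Perp slope = -dx/dy = 38/19 = 2.0000
b = My - (perp slope)*Mx = 8.5 + (-38*1)/19 = 8.5 - 2.0000 = 6.5000

y = 2.0000x + 6.5000


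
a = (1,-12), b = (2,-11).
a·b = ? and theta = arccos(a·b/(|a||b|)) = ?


a·b = 1*2 - 12*(-11) = 2 + 132 = 134
|a| = sqrt(1+144) = 12.0416
|b| = sqrt(4+121) = 11.1803
cos(theta) = 134/(sqrt(145)*sqrt(125)) = 134/sqrt(18125) = 0.995327
theta = arccos(134/sqrt(18125)) = 5.5412 degrees

a·b = 134, theta = 5.5412 deg


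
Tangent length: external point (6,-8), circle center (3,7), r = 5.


d = sqrt((6-3)^2 + (-8-7)^2) = sqrt(9+225) = 15.2971
L = sqrt(234.0000 - 25) = sqrt(209.0000) = 14.4568

14.4568


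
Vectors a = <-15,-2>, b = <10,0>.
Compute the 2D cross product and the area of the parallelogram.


cross = -15*0 + 2*10 = 0 + 20 = 20
Parallelogram area = |20| = 20

cross = 20, parallelogram area = 20


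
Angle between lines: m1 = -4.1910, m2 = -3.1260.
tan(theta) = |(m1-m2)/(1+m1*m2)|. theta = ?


m1-m2 = -1.065
1+m1*m2 = 14.101066
tan(theta) = |-1.065/14.101066| = 0.075526
theta = arctan(|-1.065/14.101066|) = 4.3191 degrees (acute angle)

4.3191 degrees


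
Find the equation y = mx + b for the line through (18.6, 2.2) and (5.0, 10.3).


m = (8.1)/(-13.6) = -0.5956
b = y1 - m*x1 = 2.2 - (8.1*18.6)/(-13.6) = 2.2 + 11.0779 = 13.2779

y = -0.5956x + 13.2779


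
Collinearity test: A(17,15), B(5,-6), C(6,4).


17*(-6-4) + 5*(4-15) + 6*(15+ 6)
= -170 - 55 + 126 = -99

No, not collinear (determinant = -99)


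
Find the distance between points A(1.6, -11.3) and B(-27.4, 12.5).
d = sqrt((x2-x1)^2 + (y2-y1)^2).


dx = -27.4 - 1.6 = -29.0
dy = 12.5 + 11.3 = 23.8
d = sqrt(841.0 + 566.44) = sqrt(1407.44) = 37.5159

37.5159


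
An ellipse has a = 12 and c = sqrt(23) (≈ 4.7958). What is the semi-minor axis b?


b^2 = 12^2 - (sqrt(23))^2 = 144 - 23 = 121
b = sqrt(121) = 11

b = 11


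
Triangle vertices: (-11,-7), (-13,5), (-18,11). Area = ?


-11*(5-11) = 66
-13*(11+ 7) = -234
-18*(-7-5) = 216
sum = 48
Area = |48|/2 = 24.0000

24.0000 sq units


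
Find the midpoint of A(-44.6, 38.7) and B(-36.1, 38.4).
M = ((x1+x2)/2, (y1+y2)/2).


Mx = (-44.6 - 36.1)/2 = -80.7/2 = -40.3500
My = (38.7 + 38.4)/2 = 77.1/2 = 38.5500

(-40.3500, 38.5500)


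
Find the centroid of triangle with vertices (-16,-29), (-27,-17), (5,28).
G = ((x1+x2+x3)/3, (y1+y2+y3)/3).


Gx = (-16- 27+5)/3 = -38/3 = -12.6667
Gy = (-29- 17+28)/3 = -18/3 = -6.0000

G = (-12.6667, -6.0000)


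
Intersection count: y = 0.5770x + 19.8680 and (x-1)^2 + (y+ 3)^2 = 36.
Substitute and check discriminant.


Substitute y = 0.5770x + 19.8680: (x-1)^2 + (0.5770x+19.8680+ 3)^2 = 36
Expand to Ax^2 + Bx + C = 0, where b-k = 22.868
A = 1+m^2 = 1.332929
B = 2(m(b-k) - h) = 2(0.5770*22.868 - 1) = 24.389672
C = h^2 + (b-k)^2 - r^2 = 1 + 522.945424 - 36 = 487.945424
disc = B^2-4AC = 594.8561 - 2601.5864 = -2006.7303
disc < 0

0 intersection points


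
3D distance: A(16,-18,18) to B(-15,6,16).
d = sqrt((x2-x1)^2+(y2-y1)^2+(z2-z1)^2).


dx=-31, dy=24, dz=-2
d = sqrt(961+576+4) = sqrt(1541) = 39.2556

39.2556


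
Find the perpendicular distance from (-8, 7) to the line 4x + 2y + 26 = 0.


|4*(-8) + 2*7 + 26| = |8| = 8
sqrt(16 + 4) = sqrt(20) = 4.4721
d = 8/sqrt(20) = 1.7889

1.7889


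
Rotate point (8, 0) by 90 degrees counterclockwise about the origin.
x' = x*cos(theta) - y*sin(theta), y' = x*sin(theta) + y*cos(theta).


cos(90) = 0, sin(90) = 1
x' = 8*0 - 0*1 = 0
y' = 8*1 + 0*0 = 8

(0, 8)


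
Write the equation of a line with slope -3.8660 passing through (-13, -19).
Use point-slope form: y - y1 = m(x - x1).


y + 19 = -3.8660(x + 13)
y = -3.8660x - 19 + 3.8660*(-13)
y = -3.8660x - 69.2580

y = -3.8660x - 69.2580


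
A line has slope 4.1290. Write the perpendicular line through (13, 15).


Perpendicular slope = -1/m1 = -1/4.1290 = -0.2422
b2 = y0 - m2*x0 = 15 + 13/4.1290 = 15 + 3.1485 = 18.1485

y = -0.2422x + 18.1485


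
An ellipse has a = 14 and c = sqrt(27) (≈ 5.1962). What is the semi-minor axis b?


b^2 = 14^2 - (sqrt(27))^2 = 196 - 27 = 169
b = sqrt(169) = 13

b = 13


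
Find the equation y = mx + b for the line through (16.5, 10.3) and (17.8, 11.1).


m = (0.8)/(1.3) = 0.6154
b = y1 - m*x1 = 10.3 - (0.8*16.5)/(1.3) = 10.3 - 10.1538 = 0.1462

y = 0.6154x + 0.1462


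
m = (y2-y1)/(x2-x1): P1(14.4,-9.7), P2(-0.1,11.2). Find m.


dy = 11.2 + 9.7 = 20.9
dx = -0.1 - 14.4 = -14.5
m = 20.9/(-14.5) = -1.4414

m = -1.4414


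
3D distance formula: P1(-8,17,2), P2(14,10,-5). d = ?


dx=22, dy=-7, dz=-7
d = sqrt(484+49+49) = sqrt(582) = 24.1247

24.1247


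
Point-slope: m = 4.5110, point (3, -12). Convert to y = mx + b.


y + 12 = 4.5110(x - 3)
y = 4.5110x - 12 - 4.5110*3
y = 4.5110x - 25.5330

y = 4.5110x - 25.5330


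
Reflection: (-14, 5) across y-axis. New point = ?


Reflection rule for y-axis: (-x, y)
(-14, 5) -> (14, 5)

(14, 5)


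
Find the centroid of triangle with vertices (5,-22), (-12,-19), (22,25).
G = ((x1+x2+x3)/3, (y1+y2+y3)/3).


Gx = (5- 12+22)/3 = 15/3 = 5.0000
Gy = (-22- 19+25)/3 = -16/3 = -5.3333

G = (5.0000, -5.3333)


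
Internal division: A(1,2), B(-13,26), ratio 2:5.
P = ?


Px = (2*(-13) + 5*1)/7 = -21/7 = -3.0000
Py = (2*26 + 5*2)/7 = 62/7 = 8.8571

P = (-3.0000, 8.8571)


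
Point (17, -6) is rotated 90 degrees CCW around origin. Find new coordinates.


cos(90) = 0, sin(90) = 1
x' = 17*0 + 6*1 = 6
y' = 17*1 - 6*0 = 17

(6, 17)


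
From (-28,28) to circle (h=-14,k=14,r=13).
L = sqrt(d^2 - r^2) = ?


d = sqrt((-28+ 14)^2 + (28-14)^2) = sqrt(196+196) = 19.7990
L = sqrt(392.0000 - 169) = sqrt(223.0000) = 14.9332

14.9332


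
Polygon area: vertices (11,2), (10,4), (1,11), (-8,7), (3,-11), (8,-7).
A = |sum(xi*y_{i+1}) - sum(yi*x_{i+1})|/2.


sum(xi*y_{i+1}) = 11*4 + 10*11 + 1*7 - 8*(-11) + 3*(-7) + 8*2 = 244
sum(yi*x_{i+1}) = 2*10 + 4*1 + 11*(-8) + 7*3 - 11*8 - 7*11 = -208
Area = |244 + 208|/2 = 452/2 = 226.0000

226.0000 sq units


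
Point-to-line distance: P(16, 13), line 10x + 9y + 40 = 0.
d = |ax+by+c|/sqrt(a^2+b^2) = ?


|10*16 + 9*13 + 40| = |317| = 317
sqrt(100 + 81) = sqrt(181) = 13.4536
d = 317/sqrt(181) = 23.5624

23.5624


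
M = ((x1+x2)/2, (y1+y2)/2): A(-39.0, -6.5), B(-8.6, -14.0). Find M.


Mx = (-39.0 - 8.6)/2 = -47.6/2 = -23.8000
My = (-6.5 - 14.0)/2 = -20.5/2 = -10.2500

(-23.8000, -10.2500)


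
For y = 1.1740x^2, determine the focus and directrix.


a = 1.1740
1/(4a) = 0.2129
Focus = (0, 0.2129)
Directrix: y = -0.2129

Focus = (0, 0.2129), Directrix: y = -0.2129


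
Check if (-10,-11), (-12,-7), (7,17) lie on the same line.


-10*(-7-17) - 12*(17+ 11) + 7*(-11+ 7)
= 240 - 336 - 28 = -124

No, not collinear (determinant = -124)


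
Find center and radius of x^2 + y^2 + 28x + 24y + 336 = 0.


h = -D/2 = -28/2 = -14
k = -E/2 = -24/2 = -12
r^2 = h^2 + k^2 - F = 196 + 144 - 336 = 4
r = 2

Center (-14, -12), radius = 2


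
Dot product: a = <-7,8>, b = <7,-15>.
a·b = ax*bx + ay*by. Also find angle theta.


a·b = -7*7 + 8*(-15) = -49 - 120 = -169
|a| = sqrt(49+64) = 10.6301
|b| = sqrt(49+225) = 16.5529
cos(theta) = -169/(sqrt(113)*sqrt(274)) = -169/sqrt(30962) = -0.960444
theta = arccos(-169/sqrt(30962)) = 163.8310 degrees

a·b = -169, theta = 163.8310 deg


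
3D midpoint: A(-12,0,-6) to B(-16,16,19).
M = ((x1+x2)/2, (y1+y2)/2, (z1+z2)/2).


Mx = (-12- 16)/2 = -14.0000
My = (0+16)/2 = 8.0000
Mz = (-6+19)/2 = 6.5000

M = (-14.0000, 8.0000, 6.5000)


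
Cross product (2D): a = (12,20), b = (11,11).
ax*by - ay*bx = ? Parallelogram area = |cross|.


cross = 12*11 - 20*11 = 132 - 220 = -88
Parallelogram area = |-88| = 88

cross = -88, parallelogram area = 88


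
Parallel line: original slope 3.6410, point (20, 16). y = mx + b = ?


Parallel lines have equal slopes.
m2 = 3.6410
b2 = 16 - 3.6410*20 = -56.8200

y = 3.6410x - 56.8200


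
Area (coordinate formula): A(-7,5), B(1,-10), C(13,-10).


-7*(-10+ 10) = 0
1*(-10-5) = -15
13*(5+ 10) = 195
sum = 180
Area = |180|/2 = 90.0000

90.0000 sq units


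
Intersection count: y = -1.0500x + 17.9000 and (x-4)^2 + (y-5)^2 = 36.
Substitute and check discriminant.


Substitute y = -1.0500x + 17.9000: (x-4)^2 + (-1.0500x+17.9000-5)^2 = 36
Expand to Ax^2 + Bx + C = 0, where b-k = 12.9
A = 1+m^2 = 2.1025
B = 2(m(b-k) - h) = 2(-1.0500*12.9 - 4) = -35.09
C = h^2 + (b-k)^2 - r^2 = 16 + 166.41 - 36 = 146.41
disc = B^2-4AC = 1231.3081 - 1231.3081 = 0
disc = 0

1 intersection point (tangent)


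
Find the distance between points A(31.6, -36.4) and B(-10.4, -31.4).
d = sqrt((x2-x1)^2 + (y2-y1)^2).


dx = -10.4 - 31.6 = -42.0
dy = -31.4 + 36.4 = 5.0
d = sqrt(1764.0 + 25.0) = sqrt(1789.0) = 42.2966

42.2966


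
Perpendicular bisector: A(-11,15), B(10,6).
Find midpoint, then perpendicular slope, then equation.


Midpoint = (-0.5, 10.5)
Slope of AB = dy/dx = -9/21 = -0.4286
Perp slope = -dx/dy = 21/9 = 2.3333
b = My - (perp slope)*Mx = 10.5 + (21*(-0.5))/(-9) = 10.5 + 1.1667 = 11.6667

y = 2.3333x + 11.6667


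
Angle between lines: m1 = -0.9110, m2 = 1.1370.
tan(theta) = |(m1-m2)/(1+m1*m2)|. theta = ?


m1-m2 = -2.048
1+m1*m2 = -0.035807
tan(theta) = |-2.048/(-0.035807)| = 57.195520
theta = arctan(|-2.048/(-0.035807)|) = 88.9983 degrees (acute angle)

88.9983 degrees


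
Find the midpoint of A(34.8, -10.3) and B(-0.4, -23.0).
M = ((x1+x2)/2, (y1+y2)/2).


Mx = (34.8 - 0.4)/2 = 34.4/2 = 17.2000
My = (-10.3 - 23.0)/2 = -33.3/2 = -16.6500

(17.2000, -16.6500)


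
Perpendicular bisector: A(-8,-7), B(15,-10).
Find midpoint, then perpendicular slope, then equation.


Midpoint = (3.5, -8.5)
Slope of AB = dy/dx = -3/23 = -0.1304
Perp slope = -dx/dy = 23/3 = 7.6667
b = My - (perp slope)*Mx = -8.5 + (23*3.5)/(-3) = -8.5 - 26.8333 = -35.3333

y = 7.6667x - 35.3333


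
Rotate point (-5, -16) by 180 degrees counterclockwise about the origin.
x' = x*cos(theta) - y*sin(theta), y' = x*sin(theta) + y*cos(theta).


cos(180) = -1, sin(180) = 0
x' = -5*(-1) + 16*0 = 5
y' = -5*0 - 16*(-1) = 16

(5, 16)


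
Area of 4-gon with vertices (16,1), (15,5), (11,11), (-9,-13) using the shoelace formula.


sum(xi*y_{i+1}) = 16*5 + 15*11 + 11*(-13) - 9*1 = 93
sum(yi*x_{i+1}) = 1*15 + 5*11 + 11*(-9) - 13*16 = -237
Area = |93 + 237|/2 = 330/2 = 165.0000

165.0000 sq units


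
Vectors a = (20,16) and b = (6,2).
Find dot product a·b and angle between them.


a·b = 20*6 + 16*2 = 120 + 32 = 152
|a| = sqrt(400+256) = 25.6125
|b| = sqrt(36+4) = 6.3246
cos(theta) = 152/(sqrt(656)*sqrt(40)) = 152/sqrt(26240) = 0.938343
theta = arccos(152/sqrt(26240)) = 20.2249 degrees

a·b = 152, theta = 20.2249 deg


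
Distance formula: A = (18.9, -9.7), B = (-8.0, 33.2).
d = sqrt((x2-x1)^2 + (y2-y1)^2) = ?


dx = -8.0 - 18.9 = -26.9
dy = 33.2 + 9.7 = 42.9
d = sqrt(723.61 + 1840.41) = sqrt(2564.02) = 50.6362

50.6362


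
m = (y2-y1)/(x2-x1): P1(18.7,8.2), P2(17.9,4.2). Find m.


dy = 4.2 - 8.2 = -4
dx = 17.9 - 18.7 = -0.8
m = -4/(-0.8) = 5.0000

m = 5.0000


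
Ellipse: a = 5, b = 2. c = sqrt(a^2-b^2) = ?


c^2 = 5^2 - 2^2 = 25 - 4 = 21
c = sqrt(21) = 4.5826

c = 4.5826


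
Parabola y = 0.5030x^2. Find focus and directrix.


a = 0.5030
1/(4a) = 0.4970
Focus = (0, 0.4970)
Directrix: y = -0.4970

Focus = (0, 0.4970), Directrix: y = -0.4970


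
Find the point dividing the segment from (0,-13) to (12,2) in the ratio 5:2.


Px = (5*12 + 2*0)/7 = 60/7 = 8.5714
Py = (5*2 + 2*(-13))/7 = -16/7 = -2.2857

P = (8.5714, -2.2857)


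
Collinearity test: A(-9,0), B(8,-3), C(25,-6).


-9*(-3+ 6) + 8*(-6-0) + 25*(0+ 3)
= -27 - 48 + 75 = 0

Yes, collinear (determinant = 0)


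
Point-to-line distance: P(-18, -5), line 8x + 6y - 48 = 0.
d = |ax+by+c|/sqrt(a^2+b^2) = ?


|8*(-18) + 6*(-5) - 48| = |-222| = 222
sqrt(64 + 36) = sqrt(100) = 10.0000
d = 222/sqrt(100) = 22.2000

22.2000


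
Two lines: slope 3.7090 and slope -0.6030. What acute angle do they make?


m1-m2 = 4.312
1+m1*m2 = -1.236527
tan(theta) = |4.312/(-1.236527)| = 3.487186
theta = arctan(|4.312/(-1.236527)|) = 73.9990 degrees (acute angle)

73.9990 degrees


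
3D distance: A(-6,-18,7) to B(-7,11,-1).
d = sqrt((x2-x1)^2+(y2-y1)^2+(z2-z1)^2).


dx=-1, dy=29, dz=-8
d = sqrt(1+841+64) = sqrt(906) = 30.0998

30.0998


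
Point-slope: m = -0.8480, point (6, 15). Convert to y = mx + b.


y - 15 = -0.8480(x - 6)
y = -0.8480x + 15 + 0.8480*6
y = -0.8480x + 20.0880

y = -0.8480x + 20.0880


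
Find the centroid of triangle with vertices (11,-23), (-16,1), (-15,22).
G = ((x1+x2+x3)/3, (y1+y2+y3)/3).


Gx = (11- 16- 15)/3 = -20/3 = -6.6667
Gy = (-23+1+22)/3 = 0/3 = 0

G = (-6.6667, 0)


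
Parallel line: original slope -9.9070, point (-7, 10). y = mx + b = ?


Parallel lines have equal slopes.
m2 = -9.9070
b2 = 10 + 9.9070*(-7) = -59.3490

y = -9.9070x - 59.3490


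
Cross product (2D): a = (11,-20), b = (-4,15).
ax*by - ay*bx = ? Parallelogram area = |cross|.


cross = 11*15 + 20*(-4) = 165 - 80 = 85
Parallelogram area = |85| = 85

cross = 85, parallelogram area = 85


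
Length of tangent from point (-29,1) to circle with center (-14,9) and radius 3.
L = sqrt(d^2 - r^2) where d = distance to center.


d = sqrt((-29+ 14)^2 + (1-9)^2) = sqrt(225+64) = 17.0000
L = sqrt(289.0000 - 9) = sqrt(280.0000) = 16.7332

16.7332


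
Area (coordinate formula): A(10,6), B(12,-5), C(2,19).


10*(-5-19) = -240
12*(19-6) = 156
2*(6+ 5) = 22
sum = -62
Area = |-62|/2 = 31.0000

31.0000 sq units


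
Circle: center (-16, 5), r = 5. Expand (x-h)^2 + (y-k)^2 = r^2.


(x+ 16)^2 + (y-5)^2 = 5^2
D = -2h = 32, E = -2k = -10
F = h^2+k^2-r^2 = 256+25-25 = 256

x^2 + y^2 + 32x - 10y + 256 = 0


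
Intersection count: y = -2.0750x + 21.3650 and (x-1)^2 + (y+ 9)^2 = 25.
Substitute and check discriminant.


Substitute y = -2.0750x + 21.3650: (x-1)^2 + (-2.0750x+21.3650+ 9)^2 = 25
Expand to Ax^2 + Bx + C = 0, where b-k = 30.365
A = 1+m^2 = 5.305625
B = 2(m(b-k) - h) = 2(-2.0750*30.365 - 1) = -128.01475
C = h^2 + (b-k)^2 - r^2 = 1 + 922.033225 - 25 = 898.033225
disc = B^2-4AC = 16387.7762 - 19058.5101 = -2670.7339
disc < 0

0 intersection points


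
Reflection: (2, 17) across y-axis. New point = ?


Reflection rule for y-axis: (-x, y)
(2, 17) -> (-2, 17)

(-2, 17)


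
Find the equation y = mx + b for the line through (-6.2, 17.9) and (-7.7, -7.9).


m = (-25.8)/(-1.5) = 17.2000
b = y1 - m*x1 = 17.9 - (-25.8*(-6.2))/(-1.5) = 17.9 + 106.6400 = 124.5400

y = 17.2000x + 124.5400


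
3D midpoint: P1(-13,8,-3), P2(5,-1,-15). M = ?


Mx = (-13+5)/2 = -4.0000
My = (8- 1)/2 = 3.5000
Mz = (-3- 15)/2 = -9.0000

M = (-4.0000, 3.5000, -9.0000)


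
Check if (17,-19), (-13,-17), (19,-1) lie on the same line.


17*(-17+ 1) - 13*(-1+ 19) + 19*(-19+ 17)
= -272 - 234 - 38 = -544

No, not collinear (determinant = -544)


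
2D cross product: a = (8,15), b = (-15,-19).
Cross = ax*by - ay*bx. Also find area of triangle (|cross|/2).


cross = 8*(-19) - 15*(-15) = -152 + 225 = 73
Triangle area = |73|/2 = 73/2 = 36.5000

cross = 73, triangle area = 36.5000


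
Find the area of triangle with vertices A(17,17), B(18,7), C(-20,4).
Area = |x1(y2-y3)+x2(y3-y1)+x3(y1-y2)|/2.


17*(7-4) = 51
18*(4-17) = -234
-20*(17-7) = -200
sum = -383
Area = |-383|/2 = 191.5000

191.5000 sq units


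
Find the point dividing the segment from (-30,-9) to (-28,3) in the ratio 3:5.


Px = (3*(-28) + 5*(-30))/8 = -234/8 = -29.2500
Py = (3*3 + 5*(-9))/8 = -36/8 = -4.5000

P = (-29.2500, -4.5000)


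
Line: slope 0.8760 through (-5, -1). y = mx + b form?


y + 1 = 0.8760(x + 5)
y = 0.8760x - 1 - 0.8760*(-5)
y = 0.8760x + 3.3800

y = 0.8760x + 3.3800


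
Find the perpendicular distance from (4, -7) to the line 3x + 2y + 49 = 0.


|3*4 + 2*(-7) + 49| = |47| = 47
sqrt(9 + 4) = sqrt(13) = 3.6056
d = 47/sqrt(13) = 13.0355

13.0355


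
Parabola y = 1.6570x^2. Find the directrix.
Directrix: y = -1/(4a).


a = 1.6570
1/(4a) = 0.1509
directrix: y = -0.1509 = -0.1509

y = -0.1509


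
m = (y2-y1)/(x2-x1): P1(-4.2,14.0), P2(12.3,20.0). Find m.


dy = 20.0 - 14.0 = 6.0
dx = 12.3 + 4.2 = 16.5
m = 6.0/16.5 = 0.3636

m = 0.3636


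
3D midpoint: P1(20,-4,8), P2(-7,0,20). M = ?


Mx = (20- 7)/2 = 6.5000
My = (-4+0)/2 = -2.0000
Mz = (8+20)/2 = 14.0000

M = (6.5000, -2.0000, 14.0000)


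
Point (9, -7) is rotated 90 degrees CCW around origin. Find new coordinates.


cos(90) = 0, sin(90) = 1
x' = 9*0 + 7*1 = 7
y' = 9*1 - 7*0 = 9

(7, 9)


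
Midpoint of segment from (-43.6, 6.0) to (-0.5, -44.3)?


Mx = (-43.6 - 0.5)/2 = -44.1/2 = -22.0500
My = (6.0 - 44.3)/2 = -38.3/2 = -19.1500

(-22.0500, -19.1500)


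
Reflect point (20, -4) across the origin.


Reflection rule for origin: (-x, -y)
(20, -4) -> (-20, 4)

(-20, 4)
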